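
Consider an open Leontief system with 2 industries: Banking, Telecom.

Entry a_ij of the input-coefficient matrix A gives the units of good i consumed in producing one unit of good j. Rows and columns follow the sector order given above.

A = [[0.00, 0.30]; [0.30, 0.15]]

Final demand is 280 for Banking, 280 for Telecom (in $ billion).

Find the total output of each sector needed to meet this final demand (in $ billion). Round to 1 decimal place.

x_B = 423.7, x_T = 478.9

I − A =
  [   1.00    -0.30]
  [  -0.30     0.85]
det(I−A) = (1.00)(0.85) − (-0.30)(-0.30) = 0.7600
adj(I−A) = [[0.85, 0.30], [0.30, 1.00]]
(I − A)⁻¹ = adj(I−A) / det(I−A) ≈
  [   1.1184     0.3947]
  [   0.3947     1.3158]
x = (I − A)⁻¹ d = adj(I−A)·d / det(I−A), with det(I−A) = 0.7600:
  x_B = (0.85·280 + 0.30·280) / 0.7600 = 322.00 / 0.7600 ≈ 423.7
  x_T = (0.30·280 + 1.00·280) / 0.7600 = 364.00 / 0.7600 ≈ 478.9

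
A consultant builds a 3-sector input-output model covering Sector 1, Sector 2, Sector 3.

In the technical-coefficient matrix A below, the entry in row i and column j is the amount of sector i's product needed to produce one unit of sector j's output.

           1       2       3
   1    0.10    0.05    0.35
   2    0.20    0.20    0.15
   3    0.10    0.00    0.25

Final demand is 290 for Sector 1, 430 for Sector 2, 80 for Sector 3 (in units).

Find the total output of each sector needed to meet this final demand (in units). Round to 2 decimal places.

x_1 = 423.08, x_2 = 673.85, x_3 = 163.08

I − A =
  [   0.90    -0.05    -0.35]
  [  -0.20     0.80    -0.15]
  [  -0.10     0.00     0.75]
Cofactors of I−A, C_ij = (−1)^(i+j)·(minor ij) (rows/columns in the sector order above):
  C_11 = (0.80)(0.75) − (-0.15)(0.00) = 0.6000
  C_12 = −[(-0.20)(0.75) − (-0.15)(-0.10)] = 0.1650
  C_13 = (-0.20)(0.00) − (0.80)(-0.10) = 0.0800
  C_21 = −[(-0.05)(0.75) − (-0.35)(0.00)] = 0.0375
  C_22 = (0.90)(0.75) − (-0.35)(-0.10) = 0.6400
  C_23 = −[(0.90)(0.00) − (-0.05)(-0.10)] = 0.0050
  C_31 = (-0.05)(-0.15) − (-0.35)(0.80) = 0.2875
  C_32 = −[(0.90)(-0.15) − (-0.35)(-0.20)] = 0.2050
  C_33 = (0.90)(0.80) − (-0.05)(-0.20) = 0.7100
det(I−A) = Σ_j (I−A)_1j·C_1j = (0.90)(0.6000) + (-0.05)(0.1650) + (-0.35)(0.0800) = 0.50375
adj(I−A) = Cᵀ =
  [ 0.6000   0.0375   0.2875]
  [ 0.1650   0.6400   0.2050]
  [ 0.0800   0.0050   0.7100]
(I − A)⁻¹ = adj(I−A) / det(I−A) ≈
  [   1.1911     0.0744     0.5707]
  [   0.3275     1.2705     0.4069]
  [   0.1588     0.0099     1.4094]
x = (I − A)⁻¹ d = adj(I−A)·d / det(I−A), with det(I−A) = 0.50375:
  x_1 = (0.6000·290 + 0.0375·430 + 0.2875·80) / 0.50375 = 213.125 / 0.50375 ≈ 423.08
  x_2 = (0.1650·290 + 0.6400·430 + 0.2050·80) / 0.50375 = 339.45 / 0.50375 ≈ 673.85
  x_3 = (0.0800·290 + 0.0050·430 + 0.7100·80) / 0.50375 = 82.15 / 0.50375 ≈ 163.08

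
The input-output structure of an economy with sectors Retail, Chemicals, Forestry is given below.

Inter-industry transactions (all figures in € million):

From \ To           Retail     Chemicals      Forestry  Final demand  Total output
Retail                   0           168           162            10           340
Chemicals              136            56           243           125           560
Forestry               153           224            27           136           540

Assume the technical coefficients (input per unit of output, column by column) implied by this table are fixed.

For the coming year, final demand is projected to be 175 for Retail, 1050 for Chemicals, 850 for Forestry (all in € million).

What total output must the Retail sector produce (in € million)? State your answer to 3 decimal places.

Technical coefficients a_ij = z_ij / X_j:
  a_RR = 0/340 = 0.00, a_CR = 136/340 = 0.40, a_FR = 153/340 = 0.45
  a_RC = 168/560 = 0.30, a_CC = 56/560 = 0.10, a_FC = 224/560 = 0.40
  a_RF = 162/540 = 0.30, a_CF = 243/540 = 0.45, a_FF = 27/540 = 0.05
I − A =
  [   1.00    -0.30    -0.30]
  [  -0.40     0.90    -0.45]
  [  -0.45    -0.40     0.95]
Cofactors of I−A, C_ij = (−1)^(i+j)·(minor ij) (rows/columns in the sector order above):
  C_11 = (0.90)(0.95) − (-0.45)(-0.40) = 0.6750
  C_12 = −[(-0.40)(0.95) − (-0.45)(-0.45)] = 0.5825
  C_13 = (-0.40)(-0.40) − (0.90)(-0.45) = 0.5650
  C_21 = −[(-0.30)(0.95) − (-0.30)(-0.40)] = 0.4050
  C_22 = (1.00)(0.95) − (-0.30)(-0.45) = 0.8150
  C_23 = −[(1.00)(-0.40) − (-0.30)(-0.45)] = 0.5350
  C_31 = (-0.30)(-0.45) − (-0.30)(0.90) = 0.4050
  C_32 = −[(1.00)(-0.45) − (-0.30)(-0.40)] = 0.5700
  C_33 = (1.00)(0.90) − (-0.30)(-0.40) = 0.7800
det(I−A) = Σ_j (I−A)_1j·C_1j = (1.00)(0.6750) + (-0.30)(0.5825) + (-0.30)(0.5650) = 0.33075
adj(I−A) = Cᵀ =
  [ 0.6750   0.4050   0.4050]
  [ 0.5825   0.8150   0.5700]
  [ 0.5650   0.5350   0.7800]
(I − A)⁻¹ = adj(I−A) / det(I−A) ≈
  [   2.0408     1.2245     1.2245]
  [   1.7611     2.4641     1.7234]
  [   1.7082     1.6175     2.3583]
x = (I − A)⁻¹ d = adj(I−A)·d / det(I−A), with det(I−A) = 0.33075:
  x_R = (0.6750·175 + 0.4050·1050 + 0.4050·850) / 0.33075 = 887.625 / 0.33075 ≈ 2683.673
  x_C = (0.5825·175 + 0.8150·1050 + 0.5700·850) / 0.33075 = 1442.1875 / 0.33075 ≈ 4360.355
  x_F = (0.5650·175 + 0.5350·1050 + 0.7800·850) / 0.33075 = 1323.625 / 0.33075 ≈ 4001.890

x_R = 2683.673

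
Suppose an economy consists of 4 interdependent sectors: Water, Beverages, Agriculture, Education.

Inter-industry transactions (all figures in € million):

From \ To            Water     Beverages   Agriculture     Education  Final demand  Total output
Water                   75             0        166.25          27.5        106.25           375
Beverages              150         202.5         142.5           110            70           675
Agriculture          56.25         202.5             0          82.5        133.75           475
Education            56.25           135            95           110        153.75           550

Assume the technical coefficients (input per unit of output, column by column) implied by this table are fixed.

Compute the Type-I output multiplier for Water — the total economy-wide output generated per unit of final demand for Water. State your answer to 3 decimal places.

m_1 = 5.126

Technical coefficients a_ij = z_ij / X_j:
  a_11 = 75/375 = 0.20, a_21 = 150/375 = 0.40, a_31 = 56.25/375 = 0.15, a_41 = 56.25/375 = 0.15
  a_12 = 0/675 = 0.00, a_22 = 202.5/675 = 0.30, a_32 = 202.5/675 = 0.30, a_42 = 135/675 = 0.20
  a_13 = 166.25/475 = 0.35, a_23 = 142.5/475 = 0.30, a_33 = 0/475 = 0.00, a_43 = 95/475 = 0.20
  a_14 = 27.5/550 = 0.05, a_24 = 110/550 = 0.20, a_34 = 82.5/550 = 0.15, a_44 = 110/550 = 0.20
I − A =
  [   0.80     0.00    -0.35    -0.05]
  [  -0.40     0.70    -0.30    -0.20]
  [  -0.15    -0.30     1.00    -0.15]
  [  -0.15    -0.20    -0.20     0.80]
Compute the cofactors C_ij = (−1)^(i+j)·(3×3 minor ij) of I−A; the adjugate is their transpose:
adj(I−A) = Cᵀ =
  [ 0.406000   0.107500   0.192000   0.088250]
  [ 0.386750   0.557125   0.348250   0.228750]
  [ 0.210750   0.215250   0.406750   0.143250]
  [ 0.225500   0.213250   0.224750   0.409250]
det(I−A) = Σ_j (I−A)_1j·C_1j = (0.80)(0.406000) + (0.00)(0.386750) + (-0.35)(0.210750) + (-0.05)(0.225500) = 0.2397625
(I − A)⁻¹ = adj(I−A) / det(I−A) ≈
  [   1.6933     0.4484     0.8008     0.3681]
  [   1.6131     2.3237     1.4525     0.9541]
  [   0.8790     0.8978     1.6965     0.5975]
  [   0.9405     0.8894     0.9374     1.7069]
The output multiplier for sector j is the column-j sum of the Leontief inverse (I − A)⁻¹ = adj(I−A) / det(I−A).
Column 1 of adj(I−A): (0.406000, 0.386750, 0.210750, 0.225500); det(I−A) = 0.2397625.
m_1 = (0.406000 + 0.386750 + 0.210750 + 0.225500) / 0.2397625 = 1.229 / 0.2397625 ≈ 5.126.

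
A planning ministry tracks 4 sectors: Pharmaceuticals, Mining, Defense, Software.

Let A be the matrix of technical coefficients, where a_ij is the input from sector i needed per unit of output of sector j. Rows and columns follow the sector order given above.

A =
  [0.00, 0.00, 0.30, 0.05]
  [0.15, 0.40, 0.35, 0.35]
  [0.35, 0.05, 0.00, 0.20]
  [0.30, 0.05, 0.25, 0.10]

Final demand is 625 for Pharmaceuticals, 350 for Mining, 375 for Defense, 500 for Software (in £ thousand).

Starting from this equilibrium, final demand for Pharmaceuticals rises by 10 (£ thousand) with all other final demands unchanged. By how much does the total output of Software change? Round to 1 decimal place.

Δx_4 = 6.3

I − A =
  [   1.00     0.00    -0.30    -0.05]
  [  -0.15     0.60    -0.35    -0.35]
  [  -0.35    -0.05     1.00    -0.20]
  [  -0.30    -0.05    -0.25     0.90]
Compute the cofactors C_ij = (−1)^(i+j)·(3×3 minor ij) of I−A; the adjugate is their transpose:
adj(I−A) = Cᵀ =
  [ 0.468875   0.019625   0.165125   0.070375]
  [ 0.394375   0.718125   0.471125   0.405875]
  [ 0.232375   0.055125   0.513125   0.148375]
  [ 0.242750   0.061750   0.223750   0.517250]
det(I−A) = Σ_j (I−A)_1j·C_1j = (1.00)(0.468875) + (0.00)(0.394375) + (-0.30)(0.232375) + (-0.05)(0.242750) = 0.387025
(I − A)⁻¹ = adj(I−A) / det(I−A) ≈
  [   1.2115     0.0507     0.4267     0.1818]
  [   1.0190     1.8555     1.2173     1.0487]
  [   0.6004     0.1424     1.3258     0.3834]
  [   0.6272     0.1596     0.5781     1.3365]
Δx = (I − A)⁻¹ Δd with Δd having +10 in the Pharmaceuticals component and 0 elsewhere.
So Δx_4 = L_41 · (+10), where L_41 = adj(I−A)_41 / det(I−A) = 0.242750 / 0.387025.
Δx_4 = 0.242750 × (+10) / 0.387025 = 2.4275 / 0.387025 ≈ 6.3.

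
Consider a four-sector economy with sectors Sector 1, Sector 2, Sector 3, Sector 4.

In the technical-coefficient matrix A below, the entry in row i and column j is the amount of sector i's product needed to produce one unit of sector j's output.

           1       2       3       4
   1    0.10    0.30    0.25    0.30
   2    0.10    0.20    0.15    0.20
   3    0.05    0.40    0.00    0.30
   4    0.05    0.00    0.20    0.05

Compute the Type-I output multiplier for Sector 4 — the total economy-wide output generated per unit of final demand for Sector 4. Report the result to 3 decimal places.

m_4 = 3.087

I − A =
  [   0.90    -0.30    -0.25    -0.30]
  [  -0.10     0.80    -0.15    -0.20]
  [  -0.05    -0.40     1.00    -0.30]
  [  -0.05     0.00    -0.20     0.95]
Compute the cofactors C_ij = (−1)^(i+j)·(3×3 minor ij) of I−A; the adjugate is their transpose:
adj(I−A) = Cᵀ =
  [ 0.639000   0.386000   0.292750   0.375500]
  [ 0.110375   0.767375   0.194250   0.257750]
  [ 0.092000   0.354750   0.640500   0.306000]
  [ 0.053000   0.095000   0.150250   0.613750]
det(I−A) = Σ_j (I−A)_1j·C_1j = (0.90)(0.639000) + (-0.30)(0.110375) + (-0.25)(0.092000) + (-0.30)(0.053000) = 0.5030875
(I − A)⁻¹ = adj(I−A) / det(I−A) ≈
  [   1.2702     0.7673     0.5819     0.7464]
  [   0.2194     1.5253     0.3861     0.5123]
  [   0.1829     0.7051     1.2731     0.6082]
  [   0.1053     0.1888     0.2987     1.2200]
The output multiplier for sector j is the column-j sum of the Leontief inverse (I − A)⁻¹ = adj(I−A) / det(I−A).
Column 4 of adj(I−A): (0.375500, 0.257750, 0.306000, 0.613750); det(I−A) = 0.5030875.
m_4 = (0.375500 + 0.257750 + 0.306000 + 0.613750) / 0.5030875 = 1.553 / 0.5030875 ≈ 3.087.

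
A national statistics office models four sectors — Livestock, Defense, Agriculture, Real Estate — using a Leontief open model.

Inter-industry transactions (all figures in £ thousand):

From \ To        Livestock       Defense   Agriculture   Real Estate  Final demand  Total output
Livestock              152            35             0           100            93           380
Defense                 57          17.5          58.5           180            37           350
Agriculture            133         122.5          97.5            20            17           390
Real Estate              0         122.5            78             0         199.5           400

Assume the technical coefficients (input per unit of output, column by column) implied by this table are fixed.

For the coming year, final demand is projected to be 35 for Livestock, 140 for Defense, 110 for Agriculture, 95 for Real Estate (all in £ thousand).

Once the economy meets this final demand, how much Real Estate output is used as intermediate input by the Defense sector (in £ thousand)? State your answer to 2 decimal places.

Technical coefficients a_ij = z_ij / X_j:
  a_11 = 152/380 = 0.40, a_21 = 57/380 = 0.15, a_31 = 133/380 = 0.35, a_41 = 0/380 = 0.00
  a_12 = 35/350 = 0.10, a_22 = 17.5/350 = 0.05, a_32 = 122.5/350 = 0.35, a_42 = 122.5/350 = 0.35
  a_13 = 0/390 = 0.00, a_23 = 58.5/390 = 0.15, a_33 = 97.5/390 = 0.25, a_43 = 78/390 = 0.20
  a_14 = 100/400 = 0.25, a_24 = 180/400 = 0.45, a_34 = 20/400 = 0.05, a_44 = 0/400 = 0.00
I − A =
  [   0.60    -0.10     0.00    -0.25]
  [  -0.15     0.95    -0.15    -0.45]
  [  -0.35    -0.35     0.75    -0.05]
  [   0.00    -0.35    -0.20     1.00]
Compute the cofactors C_ij = (−1)^(i+j)·(3×3 minor ij) of I−A; the adjugate is their transpose:
adj(I−A) = Cᵀ =
  [ 0.498250   0.157125   0.084625   0.199500]
  [ 0.195000   0.426500   0.151500   0.248250]
  [ 0.332500   0.286125   0.447375   0.234250]
  [ 0.134750   0.206500   0.142500   0.379500]
det(I−A) = Σ_j (I−A)_1j·C_1j = (0.60)(0.498250) + (-0.10)(0.195000) + (0.00)(0.332500) + (-0.25)(0.134750) = 0.2457625
(I − A)⁻¹ = adj(I−A) / det(I−A) ≈
  [   2.0274     0.6393     0.3443     0.8118]
  [   0.7934     1.7354     0.6164     1.0101]
  [   1.3529     1.1642     1.8204     0.9532]
  [   0.5483     0.8402     0.5798     1.5442]
First solve x = (I − A)⁻¹ d = adj(I−A)·d / det(I−A); in particular x_2 = (0.195000·35 + 0.426500·140 + 0.151500·110 + 0.248250·95) / 0.2457625 = 106.78375 / 0.2457625 ≈ 434.4998.
Intermediate flow from 4 to 2: z_42 = a_42 · x_2 = 0.35 × 106.78375 / 0.2457625 = 37.3743125 / 0.2457625 ≈ 152.07.

z_42 = 152.07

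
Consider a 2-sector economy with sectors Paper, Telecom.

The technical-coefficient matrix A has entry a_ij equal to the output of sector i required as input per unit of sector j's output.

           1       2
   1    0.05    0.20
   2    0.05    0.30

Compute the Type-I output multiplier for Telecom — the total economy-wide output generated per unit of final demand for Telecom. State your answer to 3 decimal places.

m_2 = 1.756

I − A =
  [   0.95    -0.20]
  [  -0.05     0.70]
det(I−A) = (0.95)(0.70) − (-0.20)(-0.05) = 0.6550
adj(I−A) = [[0.70, 0.20], [0.05, 0.95]]
(I − A)⁻¹ = adj(I−A) / det(I−A) ≈
  [   1.0687     0.3053]
  [   0.0763     1.4504]
The output multiplier for sector j is the column-j sum of the Leontief inverse (I − A)⁻¹ = adj(I−A) / det(I−A).
Column 2 of adj(I−A): (0.20, 0.95); det(I−A) = 0.6550.
m_2 = (0.20 + 0.95) / 0.6550 = 1.15 / 0.6550 ≈ 1.756.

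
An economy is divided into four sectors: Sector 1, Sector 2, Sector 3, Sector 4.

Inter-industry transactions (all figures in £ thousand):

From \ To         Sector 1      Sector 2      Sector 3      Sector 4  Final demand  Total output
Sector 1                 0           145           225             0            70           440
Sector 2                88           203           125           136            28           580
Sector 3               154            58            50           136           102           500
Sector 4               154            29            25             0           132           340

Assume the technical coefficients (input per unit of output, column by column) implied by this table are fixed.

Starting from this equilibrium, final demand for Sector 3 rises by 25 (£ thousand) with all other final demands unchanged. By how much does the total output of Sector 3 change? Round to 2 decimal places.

Technical coefficients a_ij = z_ij / X_j:
  a_11 = 0/440 = 0.00, a_21 = 88/440 = 0.20, a_31 = 154/440 = 0.35, a_41 = 154/440 = 0.35
  a_12 = 145/580 = 0.25, a_22 = 203/580 = 0.35, a_32 = 58/580 = 0.10, a_42 = 29/580 = 0.05
  a_13 = 225/500 = 0.45, a_23 = 125/500 = 0.25, a_33 = 50/500 = 0.10, a_43 = 25/500 = 0.05
  a_14 = 0/340 = 0.00, a_24 = 136/340 = 0.40, a_34 = 136/340 = 0.40, a_44 = 0/340 = 0.00
I − A =
  [   1.00    -0.25    -0.45     0.00]
  [  -0.20     0.65    -0.25    -0.40]
  [  -0.35    -0.10     0.90    -0.40]
  [  -0.35    -0.05    -0.05     1.00]
Compute the cofactors C_ij = (−1)^(i+j)·(3×3 minor ij) of I−A; the adjugate is their transpose:
adj(I−A) = Cᵀ =
  [ 0.52200   0.27400   0.35100   0.25000]
  [ 0.43150   0.65950   0.42300   0.43300]
  [ 0.34950   0.24250   0.54500   0.31500]
  [ 0.22175   0.14100   0.17125   0.38175]
det(I−A) = Σ_j (I−A)_1j·C_1j = (1.00)(0.52200) + (-0.25)(0.43150) + (-0.45)(0.34950) + (0.00)(0.22175) = 0.25685
(I − A)⁻¹ = adj(I−A) / det(I−A) ≈
  [   2.0323     1.0668     1.3666     0.9733]
  [   1.6800     2.5676     1.6469     1.6858]
  [   1.3607     0.9441     2.1219     1.2264]
  [   0.8633     0.5490     0.6667     1.4863]
Δx = (I − A)⁻¹ Δd with Δd having +25 in the Sector 3 component and 0 elsewhere.
So Δx_3 = L_33 · (+25), where L_33 = adj(I−A)_33 / det(I−A) = 0.54500 / 0.25685.
Δx_3 = 0.54500 × (+25) / 0.25685 = 13.625 / 0.25685 ≈ 53.05.

Δx_3 = 53.05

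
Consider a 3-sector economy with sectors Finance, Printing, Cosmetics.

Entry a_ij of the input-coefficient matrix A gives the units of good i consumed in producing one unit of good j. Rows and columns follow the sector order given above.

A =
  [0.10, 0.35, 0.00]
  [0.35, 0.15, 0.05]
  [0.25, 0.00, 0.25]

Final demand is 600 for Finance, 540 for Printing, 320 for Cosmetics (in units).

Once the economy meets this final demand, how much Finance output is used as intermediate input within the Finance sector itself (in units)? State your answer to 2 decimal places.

I − A =
  [   0.90    -0.35     0.00]
  [  -0.35     0.85    -0.05]
  [  -0.25     0.00     0.75]
Cofactors of I−A, C_ij = (−1)^(i+j)·(minor ij) (rows/columns in the sector order above):
  C_11 = (0.85)(0.75) − (-0.05)(0.00) = 0.6375
  C_12 = −[(-0.35)(0.75) − (-0.05)(-0.25)] = 0.2750
  C_13 = (-0.35)(0.00) − (0.85)(-0.25) = 0.2125
  C_21 = −[(-0.35)(0.75) − (0.00)(0.00)] = 0.2625
  C_22 = (0.90)(0.75) − (0.00)(-0.25) = 0.6750
  C_23 = −[(0.90)(0.00) − (-0.35)(-0.25)] = 0.0875
  C_31 = (-0.35)(-0.05) − (0.00)(0.85) = 0.0175
  C_32 = −[(0.90)(-0.05) − (0.00)(-0.35)] = 0.0450
  C_33 = (0.90)(0.85) − (-0.35)(-0.35) = 0.6425
det(I−A) = Σ_j (I−A)_1j·C_1j = (0.90)(0.6375) + (-0.35)(0.2750) + (0.00)(0.2125) = 0.4775
adj(I−A) = Cᵀ =
  [ 0.6375   0.2625   0.0175]
  [ 0.2750   0.6750   0.0450]
  [ 0.2125   0.0875   0.6425]
(I − A)⁻¹ = adj(I−A) / det(I−A) ≈
  [   1.3351     0.5497     0.0366]
  [   0.5759     1.4136     0.0942]
  [   0.4450     0.1832     1.3455]
First solve x = (I − A)⁻¹ d = adj(I−A)·d / det(I−A); in particular x_1 = (0.6375·600 + 0.2625·540 + 0.0175·320) / 0.4775 = 529.85 / 0.4775 ≈ 1109.6335.
Intermediate flow from 1 to 1: z_11 = a_11 · x_1 = 0.10 × 529.85 / 0.4775 = 52.985 / 0.4775 ≈ 110.96.

z_11 = 110.96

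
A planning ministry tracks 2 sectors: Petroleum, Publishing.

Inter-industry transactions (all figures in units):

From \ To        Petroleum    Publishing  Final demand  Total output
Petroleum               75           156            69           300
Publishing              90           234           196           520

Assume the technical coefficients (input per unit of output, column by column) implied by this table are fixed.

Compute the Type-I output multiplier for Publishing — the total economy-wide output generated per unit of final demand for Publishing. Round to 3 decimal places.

m_2 = 3.256

Technical coefficients a_ij = z_ij / X_j:
  a_11 = 75/300 = 0.25, a_21 = 90/300 = 0.30
  a_12 = 156/520 = 0.30, a_22 = 234/520 = 0.45
I − A =
  [   0.75    -0.30]
  [  -0.30     0.55]
det(I−A) = (0.75)(0.55) − (-0.30)(-0.30) = 0.3225
adj(I−A) = [[0.55, 0.30], [0.30, 0.75]]
(I − A)⁻¹ = adj(I−A) / det(I−A) ≈
  [   1.7054     0.9302]
  [   0.9302     2.3256]
The output multiplier for sector j is the column-j sum of the Leontief inverse (I − A)⁻¹ = adj(I−A) / det(I−A).
Column 2 of adj(I−A): (0.30, 0.75); det(I−A) = 0.3225.
m_2 = (0.30 + 0.75) / 0.3225 = 1.05 / 0.3225 ≈ 3.256.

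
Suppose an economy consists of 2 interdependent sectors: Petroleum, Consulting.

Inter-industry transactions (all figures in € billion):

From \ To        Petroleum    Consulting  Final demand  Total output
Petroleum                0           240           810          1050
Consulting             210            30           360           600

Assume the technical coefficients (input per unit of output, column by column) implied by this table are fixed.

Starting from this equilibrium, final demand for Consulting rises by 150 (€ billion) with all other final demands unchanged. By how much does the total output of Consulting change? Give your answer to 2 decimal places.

Δx_C = 172.41

Technical coefficients a_ij = z_ij / X_j:
  a_PP = 0/1050 = 0.00, a_CP = 210/1050 = 0.20
  a_PC = 240/600 = 0.40, a_CC = 30/600 = 0.05
I − A =
  [   1.00    -0.40]
  [  -0.20     0.95]
det(I−A) = (1.00)(0.95) − (-0.40)(-0.20) = 0.8700
adj(I−A) = [[0.95, 0.40], [0.20, 1.00]]
(I − A)⁻¹ = adj(I−A) / det(I−A) ≈
  [   1.0920     0.4598]
  [   0.2299     1.1494]
Δx = (I − A)⁻¹ Δd with Δd having +150 in the Consulting component and 0 elsewhere.
So Δx_C = L_CC · (+150), where L_CC = adj(I−A)_CC / det(I−A) = 1.00 / 0.8700.
Δx_C = 1.00 × (+150) / 0.8700 = 150.00 / 0.8700 ≈ 172.41.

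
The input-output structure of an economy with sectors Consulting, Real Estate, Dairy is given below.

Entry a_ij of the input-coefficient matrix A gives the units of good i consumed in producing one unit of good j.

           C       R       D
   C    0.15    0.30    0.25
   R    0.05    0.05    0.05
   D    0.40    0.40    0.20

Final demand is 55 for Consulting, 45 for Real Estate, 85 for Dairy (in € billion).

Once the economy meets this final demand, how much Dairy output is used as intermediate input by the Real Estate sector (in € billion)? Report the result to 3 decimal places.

I − A =
  [   0.85    -0.30    -0.25]
  [  -0.05     0.95    -0.05]
  [  -0.40    -0.40     0.80]
Cofactors of I−A, C_ij = (−1)^(i+j)·(minor ij) (rows/columns in the sector order above):
  C_11 = (0.95)(0.80) − (-0.05)(-0.40) = 0.7400
  C_12 = −[(-0.05)(0.80) − (-0.05)(-0.40)] = 0.0600
  C_13 = (-0.05)(-0.40) − (0.95)(-0.40) = 0.4000
  C_21 = −[(-0.30)(0.80) − (-0.25)(-0.40)] = 0.3400
  C_22 = (0.85)(0.80) − (-0.25)(-0.40) = 0.5800
  C_23 = −[(0.85)(-0.40) − (-0.30)(-0.40)] = 0.4600
  C_31 = (-0.30)(-0.05) − (-0.25)(0.95) = 0.2525
  C_32 = −[(0.85)(-0.05) − (-0.25)(-0.05)] = 0.0550
  C_33 = (0.85)(0.95) − (-0.30)(-0.05) = 0.7925
det(I−A) = Σ_j (I−A)_1j·C_1j = (0.85)(0.7400) + (-0.30)(0.0600) + (-0.25)(0.4000) = 0.5110
adj(I−A) = Cᵀ =
  [ 0.7400   0.3400   0.2525]
  [ 0.0600   0.5800   0.0550]
  [ 0.4000   0.4600   0.7925]
(I − A)⁻¹ = adj(I−A) / det(I−A) ≈
  [   1.4481     0.6654     0.4941]
  [   0.1174     1.1350     0.1076]
  [   0.7828     0.9002     1.5509]
First solve x = (I − A)⁻¹ d = adj(I−A)·d / det(I−A); in particular x_R = (0.0600·55 + 0.5800·45 + 0.0550·85) / 0.5110 = 34.075 / 0.5110 ≈ 66.68297.
Intermediate flow from D to R: z_DR = a_DR · x_R = 0.40 × 34.075 / 0.5110 = 13.63 / 0.5110 ≈ 26.673.

z_DR = 26.673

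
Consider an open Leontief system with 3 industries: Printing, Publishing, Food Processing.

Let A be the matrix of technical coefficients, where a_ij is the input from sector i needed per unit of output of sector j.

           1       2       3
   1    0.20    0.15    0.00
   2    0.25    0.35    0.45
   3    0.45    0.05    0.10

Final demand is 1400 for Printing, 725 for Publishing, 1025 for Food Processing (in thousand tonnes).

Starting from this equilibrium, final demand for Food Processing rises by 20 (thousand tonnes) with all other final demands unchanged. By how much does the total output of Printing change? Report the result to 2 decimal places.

Δx_1 = 3.50

I − A =
  [   0.80    -0.15     0.00]
  [  -0.25     0.65    -0.45]
  [  -0.45    -0.05     0.90]
Cofactors of I−A, C_ij = (−1)^(i+j)·(minor ij) (rows/columns in the sector order above):
  C_11 = (0.65)(0.90) − (-0.45)(-0.05) = 0.5625
  C_12 = −[(-0.25)(0.90) − (-0.45)(-0.45)] = 0.4275
  C_13 = (-0.25)(-0.05) − (0.65)(-0.45) = 0.3050
  C_21 = −[(-0.15)(0.90) − (0.00)(-0.05)] = 0.1350
  C_22 = (0.80)(0.90) − (0.00)(-0.45) = 0.7200
  C_23 = −[(0.80)(-0.05) − (-0.15)(-0.45)] = 0.1075
  C_31 = (-0.15)(-0.45) − (0.00)(0.65) = 0.0675
  C_32 = −[(0.80)(-0.45) − (0.00)(-0.25)] = 0.3600
  C_33 = (0.80)(0.65) − (-0.15)(-0.25) = 0.4825
det(I−A) = Σ_j (I−A)_1j·C_1j = (0.80)(0.5625) + (-0.15)(0.4275) + (0.00)(0.3050) = 0.385875
adj(I−A) = Cᵀ =
  [ 0.5625   0.1350   0.0675]
  [ 0.4275   0.7200   0.3600]
  [ 0.3050   0.1075   0.4825]
(I − A)⁻¹ = adj(I−A) / det(I−A) ≈
  [   1.4577     0.3499     0.1749]
  [   1.1079     1.8659     0.9329]
  [   0.7904     0.2786     1.2504]
Δx = (I − A)⁻¹ Δd with Δd having +20 in the Food Processing component and 0 elsewhere.
So Δx_1 = L_13 · (+20), where L_13 = adj(I−A)_13 / det(I−A) = 0.0675 / 0.385875.
Δx_1 = 0.0675 × (+20) / 0.385875 = 1.35 / 0.385875 ≈ 3.50.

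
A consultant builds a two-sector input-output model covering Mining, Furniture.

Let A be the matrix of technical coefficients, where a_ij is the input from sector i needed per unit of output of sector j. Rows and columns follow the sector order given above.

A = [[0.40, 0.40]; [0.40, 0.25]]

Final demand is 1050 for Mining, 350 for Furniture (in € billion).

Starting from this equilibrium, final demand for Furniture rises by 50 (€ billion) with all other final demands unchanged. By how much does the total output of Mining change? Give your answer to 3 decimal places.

Δx_M = 68.966

I − A =
  [   0.60    -0.40]
  [  -0.40     0.75]
det(I−A) = (0.60)(0.75) − (-0.40)(-0.40) = 0.2900
adj(I−A) = [[0.75, 0.40], [0.40, 0.60]]
(I − A)⁻¹ = adj(I−A) / det(I−A) ≈
  [   2.5862     1.3793]
  [   1.3793     2.0690]
Δx = (I − A)⁻¹ Δd with Δd having +50 in the Furniture component and 0 elsewhere.
So Δx_M = L_MF · (+50), where L_MF = adj(I−A)_MF / det(I−A) = 0.40 / 0.2900.
Δx_M = 0.40 × (+50) / 0.2900 = 20.00 / 0.2900 ≈ 68.966.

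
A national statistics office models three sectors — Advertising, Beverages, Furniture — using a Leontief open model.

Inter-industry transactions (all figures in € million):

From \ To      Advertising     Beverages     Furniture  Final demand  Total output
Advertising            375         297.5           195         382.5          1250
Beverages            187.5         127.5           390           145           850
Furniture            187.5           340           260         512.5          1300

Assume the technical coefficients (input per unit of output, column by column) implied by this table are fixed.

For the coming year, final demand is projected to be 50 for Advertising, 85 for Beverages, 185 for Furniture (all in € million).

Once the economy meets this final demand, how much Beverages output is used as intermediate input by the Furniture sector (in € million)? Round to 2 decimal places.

z_23 = 135.24

Technical coefficients a_ij = z_ij / X_j:
  a_11 = 375/1250 = 0.30, a_21 = 187.5/1250 = 0.15, a_31 = 187.5/1250 = 0.15
  a_12 = 297.5/850 = 0.35, a_22 = 127.5/850 = 0.15, a_32 = 340/850 = 0.40
  a_13 = 195/1300 = 0.15, a_23 = 390/1300 = 0.30, a_33 = 260/1300 = 0.20
I − A =
  [   0.70    -0.35    -0.15]
  [  -0.15     0.85    -0.30]
  [  -0.15    -0.40     0.80]
Cofactors of I−A, C_ij = (−1)^(i+j)·(minor ij) (rows/columns in the sector order above):
  C_11 = (0.85)(0.80) − (-0.30)(-0.40) = 0.5600
  C_12 = −[(-0.15)(0.80) − (-0.30)(-0.15)] = 0.1650
  C_13 = (-0.15)(-0.40) − (0.85)(-0.15) = 0.1875
  C_21 = −[(-0.35)(0.80) − (-0.15)(-0.40)] = 0.3400
  C_22 = (0.70)(0.80) − (-0.15)(-0.15) = 0.5375
  C_23 = −[(0.70)(-0.40) − (-0.35)(-0.15)] = 0.3325
  C_31 = (-0.35)(-0.30) − (-0.15)(0.85) = 0.2325
  C_32 = −[(0.70)(-0.30) − (-0.15)(-0.15)] = 0.2325
  C_33 = (0.70)(0.85) − (-0.35)(-0.15) = 0.5425
det(I−A) = Σ_j (I−A)_1j·C_1j = (0.70)(0.5600) + (-0.35)(0.1650) + (-0.15)(0.1875) = 0.306125
adj(I−A) = Cᵀ =
  [ 0.5600   0.3400   0.2325]
  [ 0.1650   0.5375   0.2325]
  [ 0.1875   0.3325   0.5425]
(I − A)⁻¹ = adj(I−A) / det(I−A) ≈
  [   1.8293     1.1107     0.7595]
  [   0.5390     1.7558     0.7595]
  [   0.6125     1.0862     1.7722]
First solve x = (I − A)⁻¹ d = adj(I−A)·d / det(I−A); in particular x_3 = (0.1875·50 + 0.3325·85 + 0.5425·185) / 0.306125 = 138.00 / 0.306125 ≈ 450.7962.
Intermediate flow from 2 to 3: z_23 = a_23 · x_3 = 0.30 × 138.00 / 0.306125 = 41.40 / 0.306125 ≈ 135.24.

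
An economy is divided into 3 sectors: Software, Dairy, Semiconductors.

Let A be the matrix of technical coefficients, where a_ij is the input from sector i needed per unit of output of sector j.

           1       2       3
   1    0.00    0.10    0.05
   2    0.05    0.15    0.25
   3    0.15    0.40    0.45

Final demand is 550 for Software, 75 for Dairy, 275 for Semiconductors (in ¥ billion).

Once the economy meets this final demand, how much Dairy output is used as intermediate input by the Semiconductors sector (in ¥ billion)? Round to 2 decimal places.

I − A =
  [   1.00    -0.10    -0.05]
  [  -0.05     0.85    -0.25]
  [  -0.15    -0.40     0.55]
Cofactors of I−A, C_ij = (−1)^(i+j)·(minor ij) (rows/columns in the sector order above):
  C_11 = (0.85)(0.55) − (-0.25)(-0.40) = 0.3675
  C_12 = −[(-0.05)(0.55) − (-0.25)(-0.15)] = 0.0650
  C_13 = (-0.05)(-0.40) − (0.85)(-0.15) = 0.1475
  C_21 = −[(-0.10)(0.55) − (-0.05)(-0.40)] = 0.0750
  C_22 = (1.00)(0.55) − (-0.05)(-0.15) = 0.5425
  C_23 = −[(1.00)(-0.40) − (-0.10)(-0.15)] = 0.4150
  C_31 = (-0.10)(-0.25) − (-0.05)(0.85) = 0.0675
  C_32 = −[(1.00)(-0.25) − (-0.05)(-0.05)] = 0.2525
  C_33 = (1.00)(0.85) − (-0.10)(-0.05) = 0.8450
det(I−A) = Σ_j (I−A)_1j·C_1j = (1.00)(0.3675) + (-0.10)(0.0650) + (-0.05)(0.1475) = 0.353625
adj(I−A) = Cᵀ =
  [ 0.3675   0.0750   0.0675]
  [ 0.0650   0.5425   0.2525]
  [ 0.1475   0.4150   0.8450]
(I − A)⁻¹ = adj(I−A) / det(I−A) ≈
  [   1.0392     0.2121     0.1909]
  [   0.1838     1.5341     0.7140]
  [   0.4171     1.1736     2.3895]
First solve x = (I − A)⁻¹ d = adj(I−A)·d / det(I−A); in particular x_3 = (0.1475·550 + 0.4150·75 + 0.8450·275) / 0.353625 = 344.625 / 0.353625 ≈ 974.5493.
Intermediate flow from 2 to 3: z_23 = a_23 · x_3 = 0.25 × 344.625 / 0.353625 = 86.15625 / 0.353625 ≈ 243.64.

z_23 = 243.64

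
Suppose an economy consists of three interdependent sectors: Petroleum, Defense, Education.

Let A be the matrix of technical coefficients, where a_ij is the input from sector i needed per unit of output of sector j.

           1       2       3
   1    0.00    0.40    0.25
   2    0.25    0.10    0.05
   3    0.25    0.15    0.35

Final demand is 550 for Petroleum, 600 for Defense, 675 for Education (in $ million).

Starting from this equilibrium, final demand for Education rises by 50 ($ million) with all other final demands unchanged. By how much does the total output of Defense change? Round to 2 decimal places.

I − A =
  [   1.00    -0.40    -0.25]
  [  -0.25     0.90    -0.05]
  [  -0.25    -0.15     0.65]
Cofactors of I−A, C_ij = (−1)^(i+j)·(minor ij) (rows/columns in the sector order above):
  C_11 = (0.90)(0.65) − (-0.05)(-0.15) = 0.5775
  C_12 = −[(-0.25)(0.65) − (-0.05)(-0.25)] = 0.1750
  C_13 = (-0.25)(-0.15) − (0.90)(-0.25) = 0.2625
  C_21 = −[(-0.40)(0.65) − (-0.25)(-0.15)] = 0.2975
  C_22 = (1.00)(0.65) − (-0.25)(-0.25) = 0.5875
  C_23 = −[(1.00)(-0.15) − (-0.40)(-0.25)] = 0.2500
  C_31 = (-0.40)(-0.05) − (-0.25)(0.90) = 0.2450
  C_32 = −[(1.00)(-0.05) − (-0.25)(-0.25)] = 0.1125
  C_33 = (1.00)(0.90) − (-0.40)(-0.25) = 0.8000
det(I−A) = Σ_j (I−A)_1j·C_1j = (1.00)(0.5775) + (-0.40)(0.1750) + (-0.25)(0.2625) = 0.441875
adj(I−A) = Cᵀ =
  [ 0.5775   0.2975   0.2450]
  [ 0.1750   0.5875   0.1125]
  [ 0.2625   0.2500   0.8000]
(I − A)⁻¹ = adj(I−A) / det(I−A) ≈
  [   1.3069     0.6733     0.5545]
  [   0.3960     1.3296     0.2546]
  [   0.5941     0.5658     1.8105]
Δx = (I − A)⁻¹ Δd with Δd having +50 in the Education component and 0 elsewhere.
So Δx_2 = L_23 · (+50), where L_23 = adj(I−A)_23 / det(I−A) = 0.1125 / 0.441875.
Δx_2 = 0.1125 × (+50) / 0.441875 = 5.625 / 0.441875 ≈ 12.73.

Δx_2 = 12.73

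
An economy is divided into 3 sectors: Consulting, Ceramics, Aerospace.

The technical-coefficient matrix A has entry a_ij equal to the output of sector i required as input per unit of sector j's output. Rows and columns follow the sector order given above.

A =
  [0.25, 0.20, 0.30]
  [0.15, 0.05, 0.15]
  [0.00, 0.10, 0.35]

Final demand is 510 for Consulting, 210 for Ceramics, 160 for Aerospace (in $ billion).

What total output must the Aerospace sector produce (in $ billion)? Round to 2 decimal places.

x_3 = 309.90

I − A =
  [   0.75    -0.20    -0.30]
  [  -0.15     0.95    -0.15]
  [   0.00    -0.10     0.65]
Cofactors of I−A, C_ij = (−1)^(i+j)·(minor ij) (rows/columns in the sector order above):
  C_11 = (0.95)(0.65) − (-0.15)(-0.10) = 0.6025
  C_12 = −[(-0.15)(0.65) − (-0.15)(0.00)] = 0.0975
  C_13 = (-0.15)(-0.10) − (0.95)(0.00) = 0.0150
  C_21 = −[(-0.20)(0.65) − (-0.30)(-0.10)] = 0.1600
  C_22 = (0.75)(0.65) − (-0.30)(0.00) = 0.4875
  C_23 = −[(0.75)(-0.10) − (-0.20)(0.00)] = 0.0750
  C_31 = (-0.20)(-0.15) − (-0.30)(0.95) = 0.3150
  C_32 = −[(0.75)(-0.15) − (-0.30)(-0.15)] = 0.1575
  C_33 = (0.75)(0.95) − (-0.20)(-0.15) = 0.6825
det(I−A) = Σ_j (I−A)_1j·C_1j = (0.75)(0.6025) + (-0.20)(0.0975) + (-0.30)(0.0150) = 0.427875
adj(I−A) = Cᵀ =
  [ 0.6025   0.1600   0.3150]
  [ 0.0975   0.4875   0.1575]
  [ 0.0150   0.0750   0.6825]
(I − A)⁻¹ = adj(I−A) / det(I−A) ≈
  [   1.4081     0.3739     0.7362]
  [   0.2279     1.1394     0.3681]
  [   0.0351     0.1753     1.5951]
x = (I − A)⁻¹ d = adj(I−A)·d / det(I−A), with det(I−A) = 0.427875:
  x_1 = (0.6025·510 + 0.1600·210 + 0.3150·160) / 0.427875 = 391.275 / 0.427875 ≈ 914.46
  x_2 = (0.0975·510 + 0.4875·210 + 0.1575·160) / 0.427875 = 177.30 / 0.427875 ≈ 414.37
  x_3 = (0.0150·510 + 0.0750·210 + 0.6825·160) / 0.427875 = 132.60 / 0.427875 ≈ 309.90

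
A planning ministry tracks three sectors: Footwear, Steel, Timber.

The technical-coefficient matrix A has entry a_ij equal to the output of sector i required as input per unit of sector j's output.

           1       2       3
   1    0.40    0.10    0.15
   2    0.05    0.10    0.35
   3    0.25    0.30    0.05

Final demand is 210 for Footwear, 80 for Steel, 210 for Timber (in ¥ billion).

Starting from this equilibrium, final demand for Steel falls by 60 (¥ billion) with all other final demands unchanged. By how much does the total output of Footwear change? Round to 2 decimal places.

Δx_1 = -20.97

I − A =
  [   0.60    -0.10    -0.15]
  [  -0.05     0.90    -0.35]
  [  -0.25    -0.30     0.95]
Cofactors of I−A, C_ij = (−1)^(i+j)·(minor ij) (rows/columns in the sector order above):
  C_11 = (0.90)(0.95) − (-0.35)(-0.30) = 0.7500
  C_12 = −[(-0.05)(0.95) − (-0.35)(-0.25)] = 0.1350
  C_13 = (-0.05)(-0.30) − (0.90)(-0.25) = 0.2400
  C_21 = −[(-0.10)(0.95) − (-0.15)(-0.30)] = 0.1400
  C_22 = (0.60)(0.95) − (-0.15)(-0.25) = 0.5325
  C_23 = −[(0.60)(-0.30) − (-0.10)(-0.25)] = 0.2050
  C_31 = (-0.10)(-0.35) − (-0.15)(0.90) = 0.1700
  C_32 = −[(0.60)(-0.35) − (-0.15)(-0.05)] = 0.2175
  C_33 = (0.60)(0.90) − (-0.10)(-0.05) = 0.5350
det(I−A) = Σ_j (I−A)_1j·C_1j = (0.60)(0.7500) + (-0.10)(0.1350) + (-0.15)(0.2400) = 0.4005
adj(I−A) = Cᵀ =
  [ 0.7500   0.1400   0.1700]
  [ 0.1350   0.5325   0.2175]
  [ 0.2400   0.2050   0.5350]
(I − A)⁻¹ = adj(I−A) / det(I−A) ≈
  [   1.8727     0.3496     0.4245]
  [   0.3371     1.3296     0.5431]
  [   0.5993     0.5119     1.3358]
Δx = (I − A)⁻¹ Δd with Δd having -60 in the Steel component and 0 elsewhere.
So Δx_1 = L_12 · (-60), where L_12 = adj(I−A)_12 / det(I−A) = 0.1400 / 0.4005.
Δx_1 = 0.1400 × (-60) / 0.4005 = -8.40 / 0.4005 ≈ -20.97.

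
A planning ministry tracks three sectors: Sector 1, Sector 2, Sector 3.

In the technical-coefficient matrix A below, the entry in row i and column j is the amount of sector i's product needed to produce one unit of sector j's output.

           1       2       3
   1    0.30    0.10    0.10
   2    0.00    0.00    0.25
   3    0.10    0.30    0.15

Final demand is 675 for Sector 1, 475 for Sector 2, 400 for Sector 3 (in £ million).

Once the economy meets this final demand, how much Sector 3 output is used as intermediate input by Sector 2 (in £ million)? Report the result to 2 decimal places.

I − A =
  [   0.70    -0.10    -0.10]
  [   0.00     1.00    -0.25]
  [  -0.10    -0.30     0.85]
Cofactors of I−A, C_ij = (−1)^(i+j)·(minor ij) (rows/columns in the sector order above):
  C_11 = (1.00)(0.85) − (-0.25)(-0.30) = 0.7750
  C_12 = −[(0.00)(0.85) − (-0.25)(-0.10)] = 0.0250
  C_13 = (0.00)(-0.30) − (1.00)(-0.10) = 0.1000
  C_21 = −[(-0.10)(0.85) − (-0.10)(-0.30)] = 0.1150
  C_22 = (0.70)(0.85) − (-0.10)(-0.10) = 0.5850
  C_23 = −[(0.70)(-0.30) − (-0.10)(-0.10)] = 0.2200
  C_31 = (-0.10)(-0.25) − (-0.10)(1.00) = 0.1250
  C_32 = −[(0.70)(-0.25) − (-0.10)(0.00)] = 0.1750
  C_33 = (0.70)(1.00) − (-0.10)(0.00) = 0.7000
det(I−A) = Σ_j (I−A)_1j·C_1j = (0.70)(0.7750) + (-0.10)(0.0250) + (-0.10)(0.1000) = 0.5300
adj(I−A) = Cᵀ =
  [ 0.7750   0.1150   0.1250]
  [ 0.0250   0.5850   0.1750]
  [ 0.1000   0.2200   0.7000]
(I − A)⁻¹ = adj(I−A) / det(I−A) ≈
  [   1.4623     0.2170     0.2358]
  [   0.0472     1.1038     0.3302]
  [   0.1887     0.4151     1.3208]
First solve x = (I − A)⁻¹ d = adj(I−A)·d / det(I−A); in particular x_2 = (0.0250·675 + 0.5850·475 + 0.1750·400) / 0.5300 = 364.75 / 0.5300 ≈ 688.2075.
Intermediate flow from 3 to 2: z_32 = a_32 · x_2 = 0.30 × 364.75 / 0.5300 = 109.425 / 0.5300 ≈ 206.46.

z_32 = 206.46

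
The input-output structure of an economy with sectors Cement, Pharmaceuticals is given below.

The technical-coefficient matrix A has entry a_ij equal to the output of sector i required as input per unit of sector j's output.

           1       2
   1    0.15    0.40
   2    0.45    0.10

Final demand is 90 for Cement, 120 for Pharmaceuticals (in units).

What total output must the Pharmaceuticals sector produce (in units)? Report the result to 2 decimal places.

I − A =
  [   0.85    -0.40]
  [  -0.45     0.90]
det(I−A) = (0.85)(0.90) − (-0.40)(-0.45) = 0.5850
adj(I−A) = [[0.90, 0.40], [0.45, 0.85]]
(I − A)⁻¹ = adj(I−A) / det(I−A) ≈
  [   1.5385     0.6838]
  [   0.7692     1.4530]
x = (I − A)⁻¹ d = adj(I−A)·d / det(I−A), with det(I−A) = 0.5850:
  x_1 = (0.90·90 + 0.40·120) / 0.5850 = 129.00 / 0.5850 ≈ 220.51
  x_2 = (0.45·90 + 0.85·120) / 0.5850 = 142.50 / 0.5850 ≈ 243.59

x_2 = 243.59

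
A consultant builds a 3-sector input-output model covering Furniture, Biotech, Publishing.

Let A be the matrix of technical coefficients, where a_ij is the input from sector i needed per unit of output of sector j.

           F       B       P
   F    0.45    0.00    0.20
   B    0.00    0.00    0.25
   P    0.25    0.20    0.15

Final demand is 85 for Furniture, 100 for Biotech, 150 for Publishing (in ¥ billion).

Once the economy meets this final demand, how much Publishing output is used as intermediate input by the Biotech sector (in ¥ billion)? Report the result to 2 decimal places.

z_PB = 34.71

I − A =
  [   0.55     0.00    -0.20]
  [   0.00     1.00    -0.25]
  [  -0.25    -0.20     0.85]
Cofactors of I−A, C_ij = (−1)^(i+j)·(minor ij) (rows/columns in the sector order above):
  C_11 = (1.00)(0.85) − (-0.25)(-0.20) = 0.8000
  C_12 = −[(0.00)(0.85) − (-0.25)(-0.25)] = 0.0625
  C_13 = (0.00)(-0.20) − (1.00)(-0.25) = 0.2500
  C_21 = −[(0.00)(0.85) − (-0.20)(-0.20)] = 0.0400
  C_22 = (0.55)(0.85) − (-0.20)(-0.25) = 0.4175
  C_23 = −[(0.55)(-0.20) − (0.00)(-0.25)] = 0.1100
  C_31 = (0.00)(-0.25) − (-0.20)(1.00) = 0.2000
  C_32 = −[(0.55)(-0.25) − (-0.20)(0.00)] = 0.1375
  C_33 = (0.55)(1.00) − (0.00)(0.00) = 0.5500
det(I−A) = Σ_j (I−A)_1j·C_1j = (0.55)(0.8000) + (0.00)(0.0625) + (-0.20)(0.2500) = 0.3900
adj(I−A) = Cᵀ =
  [ 0.8000   0.0400   0.2000]
  [ 0.0625   0.4175   0.1375]
  [ 0.2500   0.1100   0.5500]
(I − A)⁻¹ = adj(I−A) / det(I−A) ≈
  [   2.0513     0.1026     0.5128]
  [   0.1603     1.0705     0.3526]
  [   0.6410     0.2821     1.4103]
First solve x = (I − A)⁻¹ d = adj(I−A)·d / det(I−A); in particular x_B = (0.0625·85 + 0.4175·100 + 0.1375·150) / 0.3900 = 67.6875 / 0.3900 ≈ 173.5577.
Intermediate flow from P to B: z_PB = a_PB · x_B = 0.20 × 67.6875 / 0.3900 = 13.5375 / 0.3900 ≈ 34.71.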